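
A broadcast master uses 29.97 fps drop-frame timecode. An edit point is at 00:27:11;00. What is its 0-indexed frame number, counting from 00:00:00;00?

48880

As if non-drop at 30 labels/s: (0 × 3600 + 27 × 60 + 11) × 30 + 0 = 48930.
Minute boundaries passed: 27; those not divisible by 10: 27 − 2 = 25; dropped labels = 2 × 25 = 50.
Actual frame index = 48930 − 50 = 48880.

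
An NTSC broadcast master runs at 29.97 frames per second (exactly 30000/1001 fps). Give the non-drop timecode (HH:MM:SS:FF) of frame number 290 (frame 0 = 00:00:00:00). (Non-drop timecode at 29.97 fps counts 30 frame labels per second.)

290 ÷ 30 = 9 full seconds, remainder 20 frames.
9 s = 0 h 0 min 9 s.
Timecode: 00:00:09:20.

00:00:09:20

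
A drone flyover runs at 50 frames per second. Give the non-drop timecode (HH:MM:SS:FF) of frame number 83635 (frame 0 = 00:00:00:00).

83635 ÷ 50 = 1672 full seconds, remainder 35 frames.
1672 s = 0 h 27 min 52 s.
Timecode: 00:27:52:35.

00:27:52:35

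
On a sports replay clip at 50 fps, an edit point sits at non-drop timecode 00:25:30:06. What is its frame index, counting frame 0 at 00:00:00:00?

Total seconds to the label: (0 × 3600 + 25 × 60 + 30) = 1530.
Frame index = 1530 × 50 + 6 = 76506.

frame 76506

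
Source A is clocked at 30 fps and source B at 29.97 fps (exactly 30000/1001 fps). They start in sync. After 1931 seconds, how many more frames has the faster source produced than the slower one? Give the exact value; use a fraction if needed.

57930/1001 frames

A emits 30 × 1931 = 57930 frames; B emits 30000/1001 × 1931 = 57930000/1001.
Difference = 57930/1001 frames (≈ 57.8721); B is behind A.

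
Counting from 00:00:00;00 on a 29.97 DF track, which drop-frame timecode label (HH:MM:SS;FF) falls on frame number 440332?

Each 10-minute DF block holds 10 × 60 × 30 − 9 × 2 = 17982 frames. 440332 ÷ 17982 → 24 full blocks, remainder 8764.
Within the partial block the first minute is 1800 frames and each further minute 1798, so 4 further minute boundaries passed. Total skipped labels = 18 × 24 + 2 × 4 = 440.
Non-drop label index = 440332 + 440 = 440772; at 30 labels/s that is 04:04:52:12, i.e. DF 04:04:52;12.

04:04:52;12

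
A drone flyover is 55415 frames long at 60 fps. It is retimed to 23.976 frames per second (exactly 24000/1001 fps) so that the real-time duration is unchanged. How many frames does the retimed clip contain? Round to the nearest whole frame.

Frames at target rate = 55415 × (24000/1001) / (60) = 22166000/1001 ≈ 22143.856.
Nearest whole frame: 22144.

22144 frames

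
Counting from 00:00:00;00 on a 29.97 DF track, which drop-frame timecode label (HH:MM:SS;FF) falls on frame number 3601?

Ten DF minutes hold 17982 frames, so frame 3601 lies in block 0 (frames 0–17981) with 3601 frames into that block.
The block's first minute is 1800 frames and the rest 1798 each; 3601 frames reaches minute 2, so 0 × 18 + 2 × 2 = 4 labels have been skipped so far.
Adding those back, label number 3601 + 4 = 3605 at 30 labels/s is 120 s + 5 f = 0 h 2 min 0 s frame 5, i.e. 00:02:00;05.

00:02:00;05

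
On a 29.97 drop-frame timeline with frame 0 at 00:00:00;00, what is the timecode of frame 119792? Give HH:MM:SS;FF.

01:06:37;02

Ten DF minutes hold 17982 frames, so frame 119792 lies in block 6 (frames 107892–125873) with 11900 frames into that block.
The block's first minute is 1800 frames and the rest 1798 each; 11900 frames reaches minute 6, so 6 × 18 + 6 × 2 = 120 labels have been skipped so far.
Adding those back, label number 119792 + 120 = 119912 at 30 labels/s is 3997 s + 2 f = 1 h 6 min 37 s frame 2, i.e. 01:06:37;02.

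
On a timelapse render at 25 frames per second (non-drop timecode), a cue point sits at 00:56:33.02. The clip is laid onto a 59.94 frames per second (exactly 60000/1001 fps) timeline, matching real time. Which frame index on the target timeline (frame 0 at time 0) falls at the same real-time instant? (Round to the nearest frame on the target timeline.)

Source frame index: (0×3600 + 56×60 + 33) × 25 + 2 = 84827.
Real time: 84827 / (25) = 84827/25 s.
Target frame: (84827/25) × (60000/1001) = 203584800/1001 ≈ 203381.419 → 203381.

frame 203381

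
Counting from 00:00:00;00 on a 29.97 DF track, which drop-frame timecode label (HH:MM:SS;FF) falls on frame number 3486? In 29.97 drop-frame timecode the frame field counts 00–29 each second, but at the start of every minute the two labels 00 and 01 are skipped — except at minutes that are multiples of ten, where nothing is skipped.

Ten DF minutes hold 17982 frames, so frame 3486 lies in block 0 (frames 0–17981) with 3486 frames into that block.
The block's first minute is 1800 frames and the rest 1798 each; 3486 frames reaches minute 1, so 0 × 18 + 1 × 2 = 2 labels have been skipped so far.
Adding those back, label number 3486 + 2 = 3488 at 30 labels/s is 116 s + 8 f = 0 h 1 min 56 s frame 8, i.e. 00:01:56;08.

00:01:56;08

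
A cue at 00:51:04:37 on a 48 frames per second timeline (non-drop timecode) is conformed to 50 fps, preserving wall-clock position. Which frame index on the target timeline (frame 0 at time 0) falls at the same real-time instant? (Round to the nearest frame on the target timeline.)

frame 153239

Source frame index: (0×3600 + 51×60 + 4) × 48 + 37 = 147109.
Real time: 147109 / (48) = 147109/48 s.
Target frame: (147109/48) × (50) = 3677725/24 ≈ 153238.542 → 153239.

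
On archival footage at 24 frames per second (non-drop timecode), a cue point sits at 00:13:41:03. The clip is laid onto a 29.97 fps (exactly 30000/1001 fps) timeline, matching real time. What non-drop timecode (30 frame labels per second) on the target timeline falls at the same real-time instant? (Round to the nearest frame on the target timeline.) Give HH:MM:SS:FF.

Source frame index: (0×3600 + 13×60 + 41) × 24 + 3 = 19707.
Real time: 19707 / (24) = 6569/8 s.
Target frame: (6569/8) × (30000/1001) = 24633750/1001 ≈ 24609.141 → 24609.
At 30 labels/s: frame 24609 → 00:13:40:09.

00:13:40:09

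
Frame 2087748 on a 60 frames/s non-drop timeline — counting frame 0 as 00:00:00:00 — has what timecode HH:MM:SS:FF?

09:39:55:48

2087748 ÷ 60 = 34795 full seconds, remainder 48 frames.
34795 s = 9 h 39 min 55 s.
Timecode: 09:39:55:48.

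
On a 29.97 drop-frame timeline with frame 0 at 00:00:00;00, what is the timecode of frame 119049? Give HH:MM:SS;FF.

Ten DF minutes hold 17982 frames, so frame 119049 lies in block 6 (frames 107892–125873) with 11157 frames into that block.
The block's first minute is 1800 frames and the rest 1798 each; 11157 frames reaches minute 6, so 6 × 18 + 6 × 2 = 120 labels have been skipped so far.
Adding those back, label number 119049 + 120 = 119169 at 30 labels/s is 3972 s + 9 f = 1 h 6 min 12 s frame 9, i.e. 01:06:12;09.

01:06:12;09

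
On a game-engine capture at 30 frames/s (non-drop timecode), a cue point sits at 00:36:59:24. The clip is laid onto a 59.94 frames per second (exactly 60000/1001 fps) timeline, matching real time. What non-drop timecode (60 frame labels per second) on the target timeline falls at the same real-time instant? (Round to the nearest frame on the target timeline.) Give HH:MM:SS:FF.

Source frame index: (0×3600 + 36×60 + 59) × 30 + 24 = 66594.
Real time: 66594 / (30) = 11099/5 s.
Target frame: (11099/5) × (60000/1001) = 12108000/91 ≈ 133054.945 → 133055.
At 60 labels/s: frame 133055 → 00:36:57:35.

00:36:57:35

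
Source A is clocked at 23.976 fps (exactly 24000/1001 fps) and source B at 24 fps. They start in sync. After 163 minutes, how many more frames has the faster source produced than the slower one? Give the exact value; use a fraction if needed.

163 min = 9780 s.
A emits 24000/1001 × 9780 = 234720000/1001 frames; B emits 24 × 9780 = 234720.
Difference = 234720/1001 frames (≈ 234.4855); B is ahead of A.

234720/1001 frames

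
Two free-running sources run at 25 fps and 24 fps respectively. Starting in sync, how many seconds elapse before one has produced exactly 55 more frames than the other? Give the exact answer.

The gap grows by |24 − 25| = 1 frame per second.
Time for a 55-frame gap: 55 ÷ (1) = 55 s.

55 seconds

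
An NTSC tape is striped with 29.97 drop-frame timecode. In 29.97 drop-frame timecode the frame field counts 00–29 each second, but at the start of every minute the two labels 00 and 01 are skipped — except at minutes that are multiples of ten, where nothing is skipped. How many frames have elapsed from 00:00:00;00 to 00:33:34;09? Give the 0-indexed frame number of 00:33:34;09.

Complete 10-minute blocks: 3, each 17982 frames → 53946.
Remaining 3 whole minutes in the current block: 1800 + 2 × 1798 = 5396 frames.
Within the current minute: 34 × 30 + 9 − 2 = 1027 (labels ;00/;01 skipped at this minute). Total = 53946 + 5396 + 1027 = 60369.

60369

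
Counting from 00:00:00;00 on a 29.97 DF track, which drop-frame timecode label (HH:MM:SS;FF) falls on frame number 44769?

Ten DF minutes hold 17982 frames, so frame 44769 lies in block 2 (frames 35964–53945) with 8805 frames into that block.
The block's first minute is 1800 frames and the rest 1798 each; 8805 frames reaches minute 4, so 2 × 18 + 4 × 2 = 44 labels have been skipped so far.
Adding those back, label number 44769 + 44 = 44813 at 30 labels/s is 1493 s + 23 f = 0 h 24 min 53 s frame 23, i.e. 00:24:53;23.

00:24:53;23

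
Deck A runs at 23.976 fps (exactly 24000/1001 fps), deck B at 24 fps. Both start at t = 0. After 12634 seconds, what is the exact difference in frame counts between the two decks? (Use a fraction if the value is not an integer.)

303216/1001 frames

A emits 24000/1001 × 12634 = 303216000/1001 frames; B emits 24 × 12634 = 303216.
Difference = 303216/1001 frames (≈ 302.9131); B is ahead of A.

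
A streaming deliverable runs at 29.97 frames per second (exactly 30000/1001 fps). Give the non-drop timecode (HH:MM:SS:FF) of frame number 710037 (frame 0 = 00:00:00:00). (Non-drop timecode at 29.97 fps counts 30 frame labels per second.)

710037 ÷ 30 = 23667 full seconds, remainder 27 frames.
23667 s = 6 h 34 min 27 s.
Timecode: 06:34:27:27.

06:34:27:27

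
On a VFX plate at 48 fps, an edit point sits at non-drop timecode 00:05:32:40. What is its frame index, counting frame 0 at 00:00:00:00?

Total seconds to the label: (0 × 3600 + 5 × 60 + 32) = 332.
Frame index = 332 × 48 + 40 = 15976.

15976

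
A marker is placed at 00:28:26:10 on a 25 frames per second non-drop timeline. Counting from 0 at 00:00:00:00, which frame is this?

Total seconds to the label: (0 × 3600 + 28 × 60 + 26) = 1706.
Frame index = 1706 × 25 + 10 = 42660.

42660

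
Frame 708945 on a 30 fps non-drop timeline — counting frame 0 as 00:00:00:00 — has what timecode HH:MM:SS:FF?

708945 ÷ 30 = 23631 full seconds, remainder 15 frames.
23631 s = 6 h 33 min 51 s.
Timecode: 06:33:51:15.

06:33:51:15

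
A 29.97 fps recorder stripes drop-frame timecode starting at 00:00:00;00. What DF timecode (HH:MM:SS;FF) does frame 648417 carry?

06:00:35;15

Ten DF minutes hold 17982 frames, so frame 648417 lies in block 36 (frames 647352–665333) with 1065 frames into that block.
The block's first minute is 1800 frames and the rest 1798 each; 1065 frames reaches minute 0, so 36 × 18 + 0 × 2 = 648 labels have been skipped so far.
Adding those back, label number 648417 + 648 = 649065 at 30 labels/s is 21635 s + 15 f = 6 h 0 min 35 s frame 15, i.e. 06:00:35;15.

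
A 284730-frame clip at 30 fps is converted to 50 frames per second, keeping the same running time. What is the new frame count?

474550 frames

Target frames = source frames × (target rate / source rate) = 284730 × (50)/(30) = 284730 × 5/3 = 474550.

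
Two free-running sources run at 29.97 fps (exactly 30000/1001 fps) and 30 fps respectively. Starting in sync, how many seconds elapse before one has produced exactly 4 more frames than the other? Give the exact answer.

2002/15 seconds

The gap grows by |30 − 30000/1001| = 30/1001 frames per second.
Time for a 4-frame gap: 4 ÷ (30/1001) = 2002/15 s.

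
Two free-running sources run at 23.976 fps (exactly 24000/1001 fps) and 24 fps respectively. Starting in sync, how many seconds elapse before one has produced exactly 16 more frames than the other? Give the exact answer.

2002/3 seconds

The gap grows by |24 − 24000/1001| = 24/1001 frames per second.
Time for a 16-frame gap: 16 ÷ (24/1001) = 2002/3 s.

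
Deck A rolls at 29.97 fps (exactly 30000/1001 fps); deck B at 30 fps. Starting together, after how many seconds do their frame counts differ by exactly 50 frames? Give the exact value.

The gap grows by |30 − 30000/1001| = 30/1001 frames per second.
Time for a 50-frame gap: 50 ÷ (30/1001) = 5005/3 s.

5005/3 seconds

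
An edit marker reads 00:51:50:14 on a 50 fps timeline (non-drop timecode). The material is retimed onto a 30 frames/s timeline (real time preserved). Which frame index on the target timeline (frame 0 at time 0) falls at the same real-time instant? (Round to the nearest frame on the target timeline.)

frame 93308

Source frame index: (0×3600 + 51×60 + 50) × 50 + 14 = 155514.
Real time: 155514 / (50) = 77757/25 s.
Target frame: (77757/25) × (30) = 466542/5 ≈ 93308.400 → 93308.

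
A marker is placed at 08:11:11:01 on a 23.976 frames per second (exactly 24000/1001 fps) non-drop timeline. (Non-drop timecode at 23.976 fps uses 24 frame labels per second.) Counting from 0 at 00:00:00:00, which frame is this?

frame 707305

Total seconds to the label: (8 × 3600 + 11 × 60 + 11) = 29471.
Frame index = 29471 × 24 + 1 = 707305.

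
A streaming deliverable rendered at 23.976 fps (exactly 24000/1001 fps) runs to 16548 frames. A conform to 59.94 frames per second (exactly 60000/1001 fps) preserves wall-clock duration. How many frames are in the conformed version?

Frames at target rate = 16548 × (60000/1001) / (24000/1001) = 41370.

41370 frames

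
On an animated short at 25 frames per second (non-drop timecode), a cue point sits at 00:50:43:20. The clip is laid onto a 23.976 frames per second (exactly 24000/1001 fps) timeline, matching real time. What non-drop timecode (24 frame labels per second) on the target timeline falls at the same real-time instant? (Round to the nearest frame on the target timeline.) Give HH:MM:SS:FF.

Source frame index: (0×3600 + 50×60 + 43) × 25 + 20 = 76095.
Real time: 76095 / (25) = 15219/5 s.
Target frame: (15219/5) × (24000/1001) = 73051200/1001 ≈ 72978.222 → 72978.
At 24 labels/s: frame 72978 → 00:50:40:18.

00:50:40:18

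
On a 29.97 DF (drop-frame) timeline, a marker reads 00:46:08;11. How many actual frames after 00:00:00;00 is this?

82967

As if non-drop at 30 labels/s: (0 × 3600 + 46 × 60 + 8) × 30 + 11 = 83051.
Minute boundaries passed: 46; those not divisible by 10: 46 − 4 = 42; dropped labels = 2 × 42 = 84.
Actual frame index = 83051 − 84 = 82967.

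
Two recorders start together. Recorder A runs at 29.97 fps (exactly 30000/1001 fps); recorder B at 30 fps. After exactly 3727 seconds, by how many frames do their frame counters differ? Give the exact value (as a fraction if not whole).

A emits 30000/1001 × 3727 = 111810000/1001 frames; B emits 30 × 3727 = 111810.
Difference = 111810/1001 frames (≈ 111.6983); B is ahead of A.

111810/1001 frames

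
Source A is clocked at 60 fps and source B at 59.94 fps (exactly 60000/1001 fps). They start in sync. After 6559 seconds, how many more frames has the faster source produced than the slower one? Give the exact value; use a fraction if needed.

56220/143 frames

A emits 60 × 6559 = 393540 frames; B emits 60000/1001 × 6559 = 56220000/143.
Difference = 56220/143 frames (≈ 393.1469); B is behind A.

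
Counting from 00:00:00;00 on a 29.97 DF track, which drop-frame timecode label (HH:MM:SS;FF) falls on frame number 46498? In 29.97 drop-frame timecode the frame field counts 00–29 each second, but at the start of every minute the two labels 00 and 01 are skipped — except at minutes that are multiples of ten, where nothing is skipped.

Each 10-minute DF block holds 10 × 60 × 30 − 9 × 2 = 17982 frames. 46498 ÷ 17982 → 2 full blocks, remainder 10534.
Within the partial block the first minute is 1800 frames and each further minute 1798, so 5 further minute boundaries passed. Total skipped labels = 18 × 2 + 2 × 5 = 46.
Non-drop label index = 46498 + 46 = 46544; at 30 labels/s that is 00:25:51:14, i.e. DF 00:25:51;14.

00:25:51;14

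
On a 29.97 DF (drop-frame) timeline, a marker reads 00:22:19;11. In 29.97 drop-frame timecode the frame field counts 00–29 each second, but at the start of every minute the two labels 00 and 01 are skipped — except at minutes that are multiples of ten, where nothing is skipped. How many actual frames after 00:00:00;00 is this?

40141

As if non-drop at 30 labels/s: (0 × 3600 + 22 × 60 + 19) × 30 + 11 = 40181.
Minute boundaries passed: 22; those not divisible by 10: 22 − 2 = 20; dropped labels = 2 × 20 = 40.
Actual frame index = 40181 − 40 = 40141.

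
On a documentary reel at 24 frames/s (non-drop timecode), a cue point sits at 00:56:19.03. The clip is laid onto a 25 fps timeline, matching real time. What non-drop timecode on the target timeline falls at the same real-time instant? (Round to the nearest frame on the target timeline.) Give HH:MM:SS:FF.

Source frame index: (0×3600 + 56×60 + 19) × 24 + 3 = 81099.
Real time: 81099 / (24) = 27033/8 s.
Target frame: (27033/8) × (25) = 675825/8 ≈ 84478.125 → 84478.
At 25 labels/s: frame 84478 → 00:56:19:03.

00:56:19:03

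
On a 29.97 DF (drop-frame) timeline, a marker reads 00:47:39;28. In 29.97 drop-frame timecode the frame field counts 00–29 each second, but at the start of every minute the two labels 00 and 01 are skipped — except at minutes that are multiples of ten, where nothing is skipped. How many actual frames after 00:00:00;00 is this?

As if non-drop at 30 labels/s: (0 × 3600 + 47 × 60 + 39) × 30 + 28 = 85798.
Minute boundaries passed: 47; those not divisible by 10: 47 − 4 = 43; dropped labels = 2 × 43 = 86.
Actual frame index = 85798 − 86 = 85712.

85712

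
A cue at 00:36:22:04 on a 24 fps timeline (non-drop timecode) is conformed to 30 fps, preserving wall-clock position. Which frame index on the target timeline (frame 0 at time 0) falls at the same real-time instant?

frame 65465

Source frame index: (0×3600 + 36×60 + 22) × 24 + 4 = 52372.
Real time: 52372 / (24) = 13093/6 s.
Target frame: (13093/6) × (30) = 65465.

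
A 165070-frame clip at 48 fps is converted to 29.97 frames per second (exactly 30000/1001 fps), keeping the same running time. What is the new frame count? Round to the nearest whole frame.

103066 frames

Frames at target rate = 165070 × (30000/1001) / (48) = 103168750/1001 ≈ 103065.684.
Nearest whole frame: 103066.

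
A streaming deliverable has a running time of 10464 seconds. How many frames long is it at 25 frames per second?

Frames = 10464 × 25 = 261600.

261600 frames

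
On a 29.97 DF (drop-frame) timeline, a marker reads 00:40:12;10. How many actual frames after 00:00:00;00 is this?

72298

Complete 10-minute blocks: 4, each 17982 frames → 71928.
Remaining 0 whole minutes in the current block: 0 frames.
Within the current minute: 12 × 30 + 10 = 370. Total = 71928 + 0 + 370 = 72298.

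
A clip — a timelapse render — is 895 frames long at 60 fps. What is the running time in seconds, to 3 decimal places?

Running time = 895 × 1/60 = 179/12 s ≈ 14.917 s.

14.917 seconds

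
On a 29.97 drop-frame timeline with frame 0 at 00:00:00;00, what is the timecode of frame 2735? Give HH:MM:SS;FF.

Each 10-minute DF block holds 10 × 60 × 30 − 9 × 2 = 17982 frames. 2735 ÷ 17982 → 0 full blocks, remainder 2735.
Within the partial block the first minute is 1800 frames and each further minute 1798, so 1 further minute boundary passed. Total skipped labels = 18 × 0 + 2 × 1 = 2.
Non-drop label index = 2735 + 2 = 2737; at 30 labels/s that is 00:01:31:07, i.e. DF 00:01:31;07.

00:01:31;07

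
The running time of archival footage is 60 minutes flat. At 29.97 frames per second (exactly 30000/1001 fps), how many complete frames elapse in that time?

107892 frames

60 min = 3600 s.
Frames = 3600 × 30000/1001 = 108000000/1001 ≈ 107892.1079.
Complete frames: 107892.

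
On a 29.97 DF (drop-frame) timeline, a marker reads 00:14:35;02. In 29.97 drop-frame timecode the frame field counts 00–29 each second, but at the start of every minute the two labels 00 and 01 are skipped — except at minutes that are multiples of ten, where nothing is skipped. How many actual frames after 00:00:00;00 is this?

As if non-drop at 30 labels/s: (0 × 3600 + 14 × 60 + 35) × 30 + 2 = 26252.
Minute boundaries passed: 14; those not divisible by 10: 14 − 1 = 13; dropped labels = 2 × 13 = 26.
Actual frame index = 26252 − 26 = 26226.

26226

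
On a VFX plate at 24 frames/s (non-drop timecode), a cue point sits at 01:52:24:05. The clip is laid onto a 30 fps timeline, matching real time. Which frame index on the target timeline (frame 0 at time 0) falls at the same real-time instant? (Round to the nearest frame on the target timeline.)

Source frame index: (1×3600 + 52×60 + 24) × 24 + 5 = 161861.
Real time: 161861 / (24) = 161861/24 s.
Target frame: (161861/24) × (30) = 809305/4 ≈ 202326.250 → 202326.

frame 202326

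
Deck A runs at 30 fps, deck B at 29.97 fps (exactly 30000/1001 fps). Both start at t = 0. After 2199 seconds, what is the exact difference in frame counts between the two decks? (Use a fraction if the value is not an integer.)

A emits 30 × 2199 = 65970 frames; B emits 30000/1001 × 2199 = 65970000/1001.
Difference = 65970/1001 frames (≈ 65.9041); B is behind A.

65970/1001 frames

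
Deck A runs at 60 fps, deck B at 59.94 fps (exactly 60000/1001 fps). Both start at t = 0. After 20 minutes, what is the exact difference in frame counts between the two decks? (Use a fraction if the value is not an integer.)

20 min = 1200 s.
A emits 60 × 1200 = 72000 frames; B emits 60000/1001 × 1200 = 72000000/1001.
Difference = 72000/1001 frames (≈ 71.9281); B is behind A.

72000/1001 frames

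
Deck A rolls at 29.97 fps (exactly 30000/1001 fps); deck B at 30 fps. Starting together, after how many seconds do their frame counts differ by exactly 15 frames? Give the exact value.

The gap grows by |30 − 30000/1001| = 30/1001 frames per second.
Time for a 15-frame gap: 15 ÷ (30/1001) = 500.5 s.

500.5 seconds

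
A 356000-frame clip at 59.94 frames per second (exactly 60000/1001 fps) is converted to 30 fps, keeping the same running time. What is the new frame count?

178178 frames

Target frames = source frames × (target rate / source rate) = 356000 × (30)/(60000/1001) = 356000 × 1001/2000 = 178178.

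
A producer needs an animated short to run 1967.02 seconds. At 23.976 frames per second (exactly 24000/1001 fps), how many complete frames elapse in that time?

47161 frames

Frames = 1967.02 × 24000/1001 = 4291680/91 ≈ 47161.3187.
Complete frames: 47161.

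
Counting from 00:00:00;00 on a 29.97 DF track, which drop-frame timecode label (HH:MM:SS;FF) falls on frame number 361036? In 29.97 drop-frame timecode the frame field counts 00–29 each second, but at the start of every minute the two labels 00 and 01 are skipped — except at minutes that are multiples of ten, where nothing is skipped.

Ten DF minutes hold 17982 frames, so frame 361036 lies in block 20 (frames 359640–377621) with 1396 frames into that block.
The block's first minute is 1800 frames and the rest 1798 each; 1396 frames reaches minute 0, so 20 × 18 + 0 × 2 = 360 labels have been skipped so far.
Adding those back, label number 361036 + 360 = 361396 at 30 labels/s is 12046 s + 16 f = 3 h 20 min 46 s frame 16, i.e. 03:20:46;16.

03:20:46;16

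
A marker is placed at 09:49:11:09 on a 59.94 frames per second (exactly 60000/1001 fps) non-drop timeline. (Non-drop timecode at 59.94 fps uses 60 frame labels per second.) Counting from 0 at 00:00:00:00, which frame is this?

2121069

Total seconds to the label: (9 × 3600 + 49 × 60 + 11) = 35351.
Frame index = 35351 × 60 + 9 = 2121069.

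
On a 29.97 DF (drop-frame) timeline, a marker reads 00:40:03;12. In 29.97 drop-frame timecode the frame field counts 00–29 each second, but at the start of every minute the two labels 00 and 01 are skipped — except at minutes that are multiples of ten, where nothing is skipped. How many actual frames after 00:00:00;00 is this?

As if non-drop at 30 labels/s: (0 × 3600 + 40 × 60 + 3) × 30 + 12 = 72102.
Minute boundaries passed: 40; those not divisible by 10: 40 − 4 = 36; dropped labels = 2 × 36 = 72.
Actual frame index = 72102 − 72 = 72030.

72030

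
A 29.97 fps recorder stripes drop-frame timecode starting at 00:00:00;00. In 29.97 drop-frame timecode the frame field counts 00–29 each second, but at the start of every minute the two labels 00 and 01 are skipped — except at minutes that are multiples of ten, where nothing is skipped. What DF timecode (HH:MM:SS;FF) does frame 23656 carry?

Each 10-minute DF block holds 10 × 60 × 30 − 9 × 2 = 17982 frames. 23656 ÷ 17982 → 1 full block, remainder 5674.
Within the partial block the first minute is 1800 frames and each further minute 1798, so 3 further minute boundaries passed. Total skipped labels = 18 × 1 + 2 × 3 = 24.
Non-drop label index = 23656 + 24 = 23680; at 30 labels/s that is 00:13:09:10, i.e. DF 00:13:09;10.

00:13:09;10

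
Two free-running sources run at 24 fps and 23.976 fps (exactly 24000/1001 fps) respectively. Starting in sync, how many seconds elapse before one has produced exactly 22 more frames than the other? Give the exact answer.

The gap grows by |24000/1001 − 24| = 24/1001 frames per second.
Time for a 22-frame gap: 22 ÷ (24/1001) = 11011/12 s.

11011/12 seconds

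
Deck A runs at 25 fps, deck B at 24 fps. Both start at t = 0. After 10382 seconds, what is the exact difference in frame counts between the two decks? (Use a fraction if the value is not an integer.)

A emits 25 × 10382 = 259550 frames; B emits 24 × 10382 = 249168.
Difference = 10382 frames; B is behind A.

10382 frames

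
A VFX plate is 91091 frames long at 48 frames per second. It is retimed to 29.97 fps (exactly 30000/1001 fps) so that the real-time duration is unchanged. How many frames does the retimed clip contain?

Target frames = source frames × (target rate / source rate) = 91091 × (30000/1001)/(48) = 91091 × 625/1001 = 56875.

56875 frames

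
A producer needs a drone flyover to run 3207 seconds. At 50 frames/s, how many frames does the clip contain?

160350 frames

Frames = 3207 × 50 = 160350.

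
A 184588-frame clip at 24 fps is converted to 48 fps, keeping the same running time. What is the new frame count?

Target frames = source frames × (target rate / source rate) = 184588 × (48)/(24) = 184588 × 2 = 369176.

369176 frames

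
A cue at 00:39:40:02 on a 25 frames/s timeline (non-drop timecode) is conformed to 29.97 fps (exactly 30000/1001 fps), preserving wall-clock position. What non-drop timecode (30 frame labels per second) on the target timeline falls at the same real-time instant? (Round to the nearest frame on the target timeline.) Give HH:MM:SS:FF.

Source frame index: (0×3600 + 39×60 + 40) × 25 + 2 = 59502.
Real time: 59502 / (25) = 59502/25 s.
Target frame: (59502/25) × (30000/1001) = 71402400/1001 ≈ 71331.069 → 71331.
At 30 labels/s: frame 71331 → 00:39:37:21.

00:39:37:21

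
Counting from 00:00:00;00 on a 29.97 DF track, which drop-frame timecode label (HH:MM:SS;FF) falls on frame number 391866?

Ten DF minutes hold 17982 frames, so frame 391866 lies in block 21 (frames 377622–395603) with 14244 frames into that block.
The block's first minute is 1800 frames and the rest 1798 each; 14244 frames reaches minute 7, so 21 × 18 + 7 × 2 = 392 labels have been skipped so far.
Adding those back, label number 391866 + 392 = 392258 at 30 labels/s is 13075 s + 8 f = 3 h 37 min 55 s frame 8, i.e. 03:37:55;08.

03:37:55;08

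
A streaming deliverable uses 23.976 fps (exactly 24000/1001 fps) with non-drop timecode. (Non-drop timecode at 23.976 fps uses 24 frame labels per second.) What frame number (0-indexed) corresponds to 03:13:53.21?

279213

Total seconds to the label: (3 × 3600 + 13 × 60 + 53) = 11633.
Frame index = 11633 × 24 + 21 = 279213.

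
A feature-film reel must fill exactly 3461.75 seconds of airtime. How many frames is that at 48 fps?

166164 frames

Frames = 3461.75 × 48 = 166164.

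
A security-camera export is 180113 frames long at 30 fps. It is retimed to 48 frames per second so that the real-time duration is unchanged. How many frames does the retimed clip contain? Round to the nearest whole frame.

288181 frames

Frames at target rate = 180113 × (48) / (30) = 1440904/5 ≈ 288180.800.
Nearest whole frame: 288181.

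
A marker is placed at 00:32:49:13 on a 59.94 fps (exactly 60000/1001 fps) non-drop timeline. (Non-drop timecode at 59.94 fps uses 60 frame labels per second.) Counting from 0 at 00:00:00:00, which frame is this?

118153

Total seconds to the label: (0 × 3600 + 32 × 60 + 49) = 1969.
Frame index = 1969 × 60 + 13 = 118153.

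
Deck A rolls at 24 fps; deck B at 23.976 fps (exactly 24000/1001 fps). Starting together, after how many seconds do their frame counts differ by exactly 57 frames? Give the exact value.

The gap grows by |24000/1001 − 24| = 24/1001 frames per second.
Time for a 57-frame gap: 57 ÷ (24/1001) = 2377.375 s.

2377.375 seconds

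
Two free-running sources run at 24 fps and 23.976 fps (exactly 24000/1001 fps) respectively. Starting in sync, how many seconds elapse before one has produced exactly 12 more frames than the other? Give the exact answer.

The gap grows by |24000/1001 − 24| = 24/1001 frames per second.
Time for a 12-frame gap: 12 ÷ (24/1001) = 500.5 s.

500.5 seconds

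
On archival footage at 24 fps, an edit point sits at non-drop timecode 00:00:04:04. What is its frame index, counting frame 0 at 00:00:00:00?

Total seconds to the label: (0 × 3600 + 0 × 60 + 4) = 4.
Frame index = 4 × 24 + 4 = 100.

100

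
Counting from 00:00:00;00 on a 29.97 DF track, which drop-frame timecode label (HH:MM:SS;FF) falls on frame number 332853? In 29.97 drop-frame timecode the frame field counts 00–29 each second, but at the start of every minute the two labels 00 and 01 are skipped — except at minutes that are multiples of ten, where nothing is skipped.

03:05:06;07

Ten DF minutes hold 17982 frames, so frame 332853 lies in block 18 (frames 323676–341657) with 9177 frames into that block.
The block's first minute is 1800 frames and the rest 1798 each; 9177 frames reaches minute 5, so 18 × 18 + 5 × 2 = 334 labels have been skipped so far.
Adding those back, label number 332853 + 334 = 333187 at 30 labels/s is 11106 s + 7 f = 3 h 5 min 6 s frame 7, i.e. 03:05:06;07.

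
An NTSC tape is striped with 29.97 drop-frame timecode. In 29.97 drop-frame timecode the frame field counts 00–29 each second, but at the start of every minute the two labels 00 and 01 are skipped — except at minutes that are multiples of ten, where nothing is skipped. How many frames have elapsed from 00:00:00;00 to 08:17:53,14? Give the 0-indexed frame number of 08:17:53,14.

As if non-drop at 30 labels/s: (8 × 3600 + 17 × 60 + 53) × 30 + 14 = 896204.
Minute boundaries passed: 497; those not divisible by 10: 497 − 49 = 448; dropped labels = 2 × 448 = 896.
Actual frame index = 896204 − 896 = 895308.

895308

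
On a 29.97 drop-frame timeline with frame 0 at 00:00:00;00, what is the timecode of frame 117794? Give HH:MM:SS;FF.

01:05:30;12

Each 10-minute DF block holds 10 × 60 × 30 − 9 × 2 = 17982 frames. 117794 ÷ 17982 → 6 full blocks, remainder 9902.
Within the partial block the first minute is 1800 frames and each further minute 1798, so 5 further minute boundaries passed. Total skipped labels = 18 × 6 + 2 × 5 = 118.
Non-drop label index = 117794 + 118 = 117912; at 30 labels/s that is 01:05:30:12, i.e. DF 01:05:30;12.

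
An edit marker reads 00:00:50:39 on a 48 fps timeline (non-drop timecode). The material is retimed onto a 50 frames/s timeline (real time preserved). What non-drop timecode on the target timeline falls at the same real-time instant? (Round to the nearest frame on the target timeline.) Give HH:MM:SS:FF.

00:00:50:41

Source frame index: (0×3600 + 0×60 + 50) × 48 + 39 = 2439.
Real time: 2439 / (48) = 813/16 s.
Target frame: (813/16) × (50) = 20325/8 ≈ 2540.625 → 2541.
At 50 labels/s: frame 2541 → 00:00:50:41.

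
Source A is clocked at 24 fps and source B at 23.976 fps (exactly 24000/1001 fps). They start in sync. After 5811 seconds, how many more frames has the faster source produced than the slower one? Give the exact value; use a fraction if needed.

A emits 24 × 5811 = 139464 frames; B emits 24000/1001 × 5811 = 10728000/77.
Difference = 10728/77 frames (≈ 139.3247); B is behind A.

10728/77 frames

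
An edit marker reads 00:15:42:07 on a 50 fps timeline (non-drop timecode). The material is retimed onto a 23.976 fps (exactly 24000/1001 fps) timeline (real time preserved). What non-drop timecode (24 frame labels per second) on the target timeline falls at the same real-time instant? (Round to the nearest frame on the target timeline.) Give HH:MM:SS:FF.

00:15:41:05

Source frame index: (0×3600 + 15×60 + 42) × 50 + 7 = 47107.
Real time: 47107 / (50) = 47107/50 s.
Target frame: (47107/50) × (24000/1001) = 22611360/1001 ≈ 22588.771 → 22589.
At 24 labels/s: frame 22589 → 00:15:41:05.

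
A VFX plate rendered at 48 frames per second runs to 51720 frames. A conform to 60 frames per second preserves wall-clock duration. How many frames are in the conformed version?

64650 frames

Target frames = source frames × (target rate / source rate) = 51720 × (60)/(48) = 51720 × 5/4 = 64650.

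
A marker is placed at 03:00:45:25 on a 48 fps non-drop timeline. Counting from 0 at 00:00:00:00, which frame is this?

Total seconds to the label: (3 × 3600 + 0 × 60 + 45) = 10845.
Frame index = 10845 × 48 + 25 = 520585.

frame 520585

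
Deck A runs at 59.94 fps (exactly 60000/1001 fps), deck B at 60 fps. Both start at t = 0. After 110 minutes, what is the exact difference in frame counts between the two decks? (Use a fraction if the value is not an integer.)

110 min = 6600 s.
A emits 60000/1001 × 6600 = 36000000/91 frames; B emits 60 × 6600 = 396000.
Difference = 36000/91 frames (≈ 395.6044); B is ahead of A.

36000/91 frames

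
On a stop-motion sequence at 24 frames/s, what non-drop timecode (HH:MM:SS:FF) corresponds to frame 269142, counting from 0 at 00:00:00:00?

03:06:54:06

269142 ÷ 24 = 11214 full seconds, remainder 6 frames.
11214 s = 3 h 6 min 54 s.
Timecode: 03:06:54:06.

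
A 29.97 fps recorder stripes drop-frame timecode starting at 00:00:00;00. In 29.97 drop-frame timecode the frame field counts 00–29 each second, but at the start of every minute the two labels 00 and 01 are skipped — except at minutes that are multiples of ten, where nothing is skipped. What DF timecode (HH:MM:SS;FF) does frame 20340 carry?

00:11:18;20

Each 10-minute DF block holds 10 × 60 × 30 − 9 × 2 = 17982 frames. 20340 ÷ 17982 → 1 full block, remainder 2358.
Within the partial block the first minute is 1800 frames and each further minute 1798, so 1 further minute boundary passed. Total skipped labels = 18 × 1 + 2 × 1 = 20.
Non-drop label index = 20340 + 20 = 20360; at 30 labels/s that is 00:11:18:20, i.e. DF 00:11:18;20.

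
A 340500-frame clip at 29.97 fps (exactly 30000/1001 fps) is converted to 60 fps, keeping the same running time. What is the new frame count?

681681 frames

Target frames = source frames × (target rate / source rate) = 340500 × (60)/(30000/1001) = 340500 × 1001/500 = 681681.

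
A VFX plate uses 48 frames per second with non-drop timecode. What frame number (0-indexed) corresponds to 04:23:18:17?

758321

Total seconds to the label: (4 × 3600 + 23 × 60 + 18) = 15798.
Frame index = 15798 × 48 + 17 = 758321.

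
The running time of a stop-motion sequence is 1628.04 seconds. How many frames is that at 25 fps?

Frames = 1628.04 × 25 = 40701.

40701 frames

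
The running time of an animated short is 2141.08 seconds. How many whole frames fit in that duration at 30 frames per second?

64232 frames

Frames = 2141.08 × 30 = 321162/5 ≈ 64232.4000.
Complete frames: 64232.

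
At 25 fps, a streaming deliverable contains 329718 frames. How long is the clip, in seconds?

Running time = 329718 / (25) = 13188.72 s.

13188.72 seconds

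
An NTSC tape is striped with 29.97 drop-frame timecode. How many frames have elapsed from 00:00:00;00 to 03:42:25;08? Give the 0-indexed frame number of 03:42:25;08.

Complete 10-minute blocks: 22, each 17982 frames → 395604.
Remaining 2 whole minutes in the current block: 1800 + 1 × 1798 = 3598 frames.
Within the current minute: 25 × 30 + 8 − 2 = 756 (labels ;00/;01 skipped at this minute). Total = 395604 + 3598 + 756 = 399958.

399958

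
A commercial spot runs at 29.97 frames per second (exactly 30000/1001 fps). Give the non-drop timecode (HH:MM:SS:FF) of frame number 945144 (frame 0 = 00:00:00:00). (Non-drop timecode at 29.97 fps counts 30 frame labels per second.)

08:45:04:24

945144 ÷ 30 = 31504 full seconds, remainder 24 frames.
31504 s = 8 h 45 min 4 s.
Timecode: 08:45:04:24.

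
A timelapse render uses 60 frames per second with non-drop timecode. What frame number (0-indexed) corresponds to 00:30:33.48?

frame 110028

Total seconds to the label: (0 × 3600 + 30 × 60 + 33) = 1833.
Frame index = 1833 × 60 + 48 = 110028.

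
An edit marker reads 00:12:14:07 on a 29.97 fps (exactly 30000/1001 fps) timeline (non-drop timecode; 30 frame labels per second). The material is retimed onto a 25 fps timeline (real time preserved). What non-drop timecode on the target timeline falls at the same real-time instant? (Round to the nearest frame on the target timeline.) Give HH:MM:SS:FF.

Source frame index: (0×3600 + 12×60 + 14) × 30 + 7 = 22027.
Real time: 22027 / (30000/1001) = 22049027/30000 s.
Target frame: (22049027/30000) × (25) = 22049027/1200 ≈ 18374.189 → 18374.
At 25 labels/s: frame 18374 → 00:12:14:24.

00:12:14:24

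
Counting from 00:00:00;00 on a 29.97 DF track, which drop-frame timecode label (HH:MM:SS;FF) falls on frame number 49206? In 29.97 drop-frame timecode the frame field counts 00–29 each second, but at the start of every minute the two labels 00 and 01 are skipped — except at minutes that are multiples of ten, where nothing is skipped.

00:27:21;26

Each 10-minute DF block holds 10 × 60 × 30 − 9 × 2 = 17982 frames. 49206 ÷ 17982 → 2 full blocks, remainder 13242.
Within the partial block the first minute is 1800 frames and each further minute 1798, so 7 further minute boundaries passed. Total skipped labels = 18 × 2 + 2 × 7 = 50.
Non-drop label index = 49206 + 50 = 49256; at 30 labels/s that is 00:27:21:26, i.e. DF 00:27:21;26.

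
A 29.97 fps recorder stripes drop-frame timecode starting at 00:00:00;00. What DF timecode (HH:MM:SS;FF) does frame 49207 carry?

00:27:21;27

Each 10-minute DF block holds 10 × 60 × 30 − 9 × 2 = 17982 frames. 49207 ÷ 17982 → 2 full blocks, remainder 13243.
Within the partial block the first minute is 1800 frames and each further minute 1798, so 7 further minute boundaries passed. Total skipped labels = 18 × 2 + 2 × 7 = 50.
Non-drop label index = 49207 + 50 = 49257; at 30 labels/s that is 00:27:21:27, i.e. DF 00:27:21;27.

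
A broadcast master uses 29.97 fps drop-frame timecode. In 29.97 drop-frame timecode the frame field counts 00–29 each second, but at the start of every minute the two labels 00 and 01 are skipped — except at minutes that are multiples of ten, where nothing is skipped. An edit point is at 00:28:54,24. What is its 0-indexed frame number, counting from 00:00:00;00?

Complete 10-minute blocks: 2, each 17982 frames → 35964.
Remaining 8 whole minutes in the current block: 1800 + 7 × 1798 = 14386 frames.
Within the current minute: 54 × 30 + 24 − 2 = 1642 (labels ;00/;01 skipped at this minute). Total = 35964 + 14386 + 1642 = 51992.

51992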